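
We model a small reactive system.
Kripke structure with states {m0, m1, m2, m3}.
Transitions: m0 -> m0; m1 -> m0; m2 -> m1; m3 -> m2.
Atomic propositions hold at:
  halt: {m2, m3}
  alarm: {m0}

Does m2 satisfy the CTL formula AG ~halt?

Sat(~halt) = {m0, m1}
AG ~halt: greatest fixpoint, start Z0 = {m0, m1}, keep only states in Sat with every successor in Z. Already a fixed point.
Sat(AG ~halt) = {m0, m1}
m2 ∉ Sat(AG ~halt) = {m0, m1}, so the formula does not hold at m2.

No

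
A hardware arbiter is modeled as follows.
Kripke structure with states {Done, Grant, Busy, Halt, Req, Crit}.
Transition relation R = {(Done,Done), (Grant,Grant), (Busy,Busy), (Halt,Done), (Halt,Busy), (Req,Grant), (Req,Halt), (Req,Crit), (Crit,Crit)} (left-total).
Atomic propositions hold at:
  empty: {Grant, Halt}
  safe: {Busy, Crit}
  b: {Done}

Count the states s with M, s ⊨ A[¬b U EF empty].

3

Sat(¬b) = {Grant, Busy, Halt, Req, Crit}
EF empty: least fixpoint, start Z0 = {Grant, Halt}, add states with some successor in Z. Z1 = {Grant, Halt, Req}; fixed.
Sat(EF empty) = {Grant, Halt, Req}
A[¬b U EF empty]: least fixpoint, start Z0 = Sat(EF empty) = {Grant, Halt, Req}, add states in Sat(¬b) with every successor in Z. Already a fixed point.
Sat(A[¬b U EF empty]) = {Grant, Halt, Req}
|Sat(A[¬b U EF empty])| = |{Grant, Halt, Req}| = 3.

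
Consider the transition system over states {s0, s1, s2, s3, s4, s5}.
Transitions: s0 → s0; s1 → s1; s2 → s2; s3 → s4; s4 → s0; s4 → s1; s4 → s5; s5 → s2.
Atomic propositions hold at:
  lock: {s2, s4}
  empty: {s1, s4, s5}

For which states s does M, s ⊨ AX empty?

{s1, s3}

Sat(AX empty) = {s : every successor in {s1, s4, s5}} = {s1, s3}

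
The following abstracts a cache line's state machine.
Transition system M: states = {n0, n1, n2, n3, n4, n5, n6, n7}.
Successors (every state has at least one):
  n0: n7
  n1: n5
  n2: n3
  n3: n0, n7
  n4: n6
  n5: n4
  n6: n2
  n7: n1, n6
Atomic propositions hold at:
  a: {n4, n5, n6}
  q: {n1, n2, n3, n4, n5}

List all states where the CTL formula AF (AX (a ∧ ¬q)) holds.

{n1, n4, n5}

Sat(¬q) = {n0, n6, n7}
Sat(a ∧ ¬q) = {n6}
Sat(AX (a ∧ ¬q)) = {s : every successor in {n6}} = {n4}
AF (AX (a ∧ ¬q)): least fixpoint, start Z0 = {n4}, add states with every successor in Z. Z1 = {n4, n5}; Z2 = {n1, n4, n5}; fixed.
Sat(AF (AX (a ∧ ¬q))) = {n1, n4, n5}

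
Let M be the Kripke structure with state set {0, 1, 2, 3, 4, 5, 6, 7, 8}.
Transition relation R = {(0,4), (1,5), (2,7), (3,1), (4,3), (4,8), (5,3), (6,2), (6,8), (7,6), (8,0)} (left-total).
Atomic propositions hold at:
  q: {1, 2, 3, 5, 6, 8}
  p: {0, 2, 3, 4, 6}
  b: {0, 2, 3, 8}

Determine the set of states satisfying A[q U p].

A[q U p]: least fixpoint, start Z0 = Sat(p) = {0, 2, 3, 4, 6}, add states in Sat(q) with every successor in Z. Z1 = {0, 2, 3, 4, 5, 6, 8}; Z2 = {0, 1, 2, 3, 4, 5, 6, 8}; fixed.
Sat(A[q U p]) = {0, 1, 2, 3, 4, 5, 6, 8}

{0, 1, 2, 3, 4, 5, 6, 8}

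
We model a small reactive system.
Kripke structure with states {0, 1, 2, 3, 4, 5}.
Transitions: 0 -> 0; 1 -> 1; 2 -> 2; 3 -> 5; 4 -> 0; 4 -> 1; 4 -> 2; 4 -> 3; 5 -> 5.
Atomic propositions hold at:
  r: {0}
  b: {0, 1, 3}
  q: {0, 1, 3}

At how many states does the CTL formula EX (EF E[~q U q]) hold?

Sat(~q) = {2, 4, 5}
E[~q U q]: least fixpoint, start Z0 = Sat(q) = {0, 1, 3}, add states in Sat(~q) with some successor in Z. Z1 = {0, 1, 3, 4}; fixed.
Sat(E[~q U q]) = {0, 1, 3, 4}
EF E[~q U q]: least fixpoint, start Z0 = {0, 1, 3, 4}, add states with some successor in Z. Already a fixed point.
Sat(EF E[~q U q]) = {0, 1, 3, 4}
Sat(EX (EF E[~q U q])) = {s : some successor in {0, 1, 3, 4}} = {0, 1, 4}
|Sat(EX (EF E[~q U q]))| = |{0, 1, 4}| = 3.

3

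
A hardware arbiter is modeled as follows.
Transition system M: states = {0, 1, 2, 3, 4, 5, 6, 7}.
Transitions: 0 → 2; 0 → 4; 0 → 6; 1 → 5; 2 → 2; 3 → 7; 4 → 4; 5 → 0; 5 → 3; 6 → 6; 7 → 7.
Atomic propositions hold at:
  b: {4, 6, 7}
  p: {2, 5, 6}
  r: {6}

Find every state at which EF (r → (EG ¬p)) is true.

Sat(¬p) = {0, 1, 3, 4, 7}
EG ¬p: greatest fixpoint, start Z0 = {0, 1, 3, 4, 7}, keep only states in Sat with some successor in Z. Z1 = {0, 3, 4, 7}; fixed.
Sat(EG ¬p) = {0, 3, 4, 7}
Sat(r → (EG ¬p)) = {0, 1, 2, 3, 4, 5, 7}
EF (r → (EG ¬p)): least fixpoint, start Z0 = {0, 1, 2, 3, 4, 5, 7}, add states with some successor in Z. Already a fixed point.
Sat(EF (r → (EG ¬p))) = {0, 1, 2, 3, 4, 5, 7}

{0, 1, 2, 3, 4, 5, 7}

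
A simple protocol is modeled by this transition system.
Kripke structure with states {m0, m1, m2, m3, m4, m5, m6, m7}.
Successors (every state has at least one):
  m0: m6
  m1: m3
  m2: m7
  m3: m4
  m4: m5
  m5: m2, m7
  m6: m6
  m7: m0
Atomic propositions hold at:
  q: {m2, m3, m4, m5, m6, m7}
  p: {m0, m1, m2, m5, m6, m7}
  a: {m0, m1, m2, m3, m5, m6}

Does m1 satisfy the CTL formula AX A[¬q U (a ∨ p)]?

Sat(¬q) = {m0, m1}
Sat(a ∨ p) = {m0, m1, m2, m3, m5, m6, m7}
A[¬q U (a ∨ p)]: least fixpoint, start Z0 = Sat((a ∨ p)) = {m0, m1, m2, m3, m5, m6, m7}, add states in Sat(¬q) with every successor in Z. Already a fixed point.
Sat(A[¬q U (a ∨ p)]) = {m0, m1, m2, m3, m5, m6, m7}
Sat(AX A[¬q U (a ∨ p)]) = {s : every successor in {m0, m1, m2, m3, m5, m6, m7}} = {m0, m1, m2, m4, m5, m6, m7}
m1 ∈ Sat(AX A[¬q U (a ∨ p)]) = {m0, m1, m2, m4, m5, m6, m7}, so the formula holds at m1.

Yes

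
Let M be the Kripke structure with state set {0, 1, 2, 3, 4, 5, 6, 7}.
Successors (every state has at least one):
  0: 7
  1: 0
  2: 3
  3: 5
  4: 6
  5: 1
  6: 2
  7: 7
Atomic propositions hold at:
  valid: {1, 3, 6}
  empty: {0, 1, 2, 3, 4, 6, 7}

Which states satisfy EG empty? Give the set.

EG empty: greatest fixpoint, start Z0 = {0, 1, 2, 3, 4, 6, 7}, keep only states in Sat with some successor in Z. Z1 = {0, 1, 2, 4, 6, 7}; Z2 = {0, 1, 4, 6, 7}; Z3 = {0, 1, 4, 7}; Z4 = {0, 1, 7}; fixed.
Sat(EG empty) = {0, 1, 7}

{0, 1, 7}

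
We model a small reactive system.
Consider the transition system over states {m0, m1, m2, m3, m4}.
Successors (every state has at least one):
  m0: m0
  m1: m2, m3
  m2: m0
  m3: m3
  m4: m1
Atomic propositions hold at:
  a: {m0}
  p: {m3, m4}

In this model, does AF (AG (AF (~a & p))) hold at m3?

Yes

Sat(~a) = {m1, m2, m3, m4}
Sat(~a & p) = {m3, m4}
AF (~a & p): least fixpoint, start Z0 = {m3, m4}, add states with every successor in Z. Already a fixed point.
Sat(AF (~a & p)) = {m3, m4}
AG (AF (~a & p)): greatest fixpoint, start Z0 = {m3, m4}, keep only states in Sat with every successor in Z. Z1 = {m3}; fixed.
Sat(AG (AF (~a & p))) = {m3}
AF (AG (AF (~a & p))): least fixpoint, start Z0 = {m3}, add states with every successor in Z. Already a fixed point.
Sat(AF (AG (AF (~a & p)))) = {m3}
m3 ∈ Sat(AF (AG (AF (~a & p)))) = {m3}, so the formula holds at m3.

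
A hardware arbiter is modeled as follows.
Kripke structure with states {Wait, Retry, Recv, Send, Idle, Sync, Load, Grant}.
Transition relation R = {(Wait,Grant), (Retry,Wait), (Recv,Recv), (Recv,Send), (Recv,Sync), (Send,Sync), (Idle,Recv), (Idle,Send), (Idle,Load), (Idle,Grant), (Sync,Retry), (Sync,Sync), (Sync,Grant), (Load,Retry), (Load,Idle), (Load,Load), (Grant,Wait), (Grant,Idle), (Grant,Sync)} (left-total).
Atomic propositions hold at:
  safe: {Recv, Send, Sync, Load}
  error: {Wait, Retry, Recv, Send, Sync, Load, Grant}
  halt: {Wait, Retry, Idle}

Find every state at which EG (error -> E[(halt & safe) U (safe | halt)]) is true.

Sat(halt & safe) = ∅
Sat(safe | halt) = {Wait, Retry, Recv, Send, Idle, Sync, Load}
E[(halt & safe) U (safe | halt)]: least fixpoint, start Z0 = Sat((safe | halt)) = {Wait, Retry, Recv, Send, Idle, Sync, Load}, add states in Sat(halt & safe) with some successor in Z. Already a fixed point.
Sat(E[(halt & safe) U (safe | halt)]) = {Wait, Retry, Recv, Send, Idle, Sync, Load}
Sat(error -> E[(halt & safe) U (safe | halt)]) = {Wait, Retry, Recv, Send, Idle, Sync, Load}
EG (error -> E[(halt & safe) U (safe | halt)]): greatest fixpoint, start Z0 = {Wait, Retry, Recv, Send, Idle, Sync, Load}, keep only states in Sat with some successor in Z. Z1 = {Retry, Recv, Send, Idle, Sync, Load}; Z2 = {Recv, Send, Idle, Sync, Load}; fixed.
Sat(EG (error -> E[(halt & safe) U (safe | halt)])) = {Recv, Send, Idle, Sync, Load}

{Recv, Send, Idle, Sync, Load}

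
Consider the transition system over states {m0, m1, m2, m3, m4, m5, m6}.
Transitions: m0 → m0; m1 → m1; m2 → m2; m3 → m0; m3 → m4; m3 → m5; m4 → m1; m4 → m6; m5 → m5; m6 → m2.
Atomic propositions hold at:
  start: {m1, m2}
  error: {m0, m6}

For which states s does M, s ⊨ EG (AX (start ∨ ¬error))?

Sat(¬error) = {m1, m2, m3, m4, m5}
Sat(start ∨ ¬error) = {m1, m2, m3, m4, m5}
Sat(AX (start ∨ ¬error)) = {s : every successor in {m1, m2, m3, m4, m5}} = {m1, m2, m5, m6}
EG (AX (start ∨ ¬error)): greatest fixpoint, start Z0 = {m1, m2, m5, m6}, keep only states in Sat with some successor in Z. Already a fixed point.
Sat(EG (AX (start ∨ ¬error))) = {m1, m2, m5, m6}

{m1, m2, m5, m6}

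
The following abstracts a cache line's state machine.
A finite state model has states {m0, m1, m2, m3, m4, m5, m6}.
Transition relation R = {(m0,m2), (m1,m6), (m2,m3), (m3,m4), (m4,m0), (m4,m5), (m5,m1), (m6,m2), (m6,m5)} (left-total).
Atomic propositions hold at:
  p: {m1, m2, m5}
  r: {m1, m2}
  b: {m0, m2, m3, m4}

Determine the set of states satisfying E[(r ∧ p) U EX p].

Sat(r ∧ p) = {m1, m2}
Sat(EX p) = {s : some successor in {m1, m2, m5}} = {m0, m4, m5, m6}
E[(r ∧ p) U EX p]: least fixpoint, start Z0 = Sat(EX p) = {m0, m4, m5, m6}, add states in Sat(r ∧ p) with some successor in Z. Z1 = {m0, m1, m4, m5, m6}; fixed.
Sat(E[(r ∧ p) U EX p]) = {m0, m1, m4, m5, m6}

{m0, m1, m4, m5, m6}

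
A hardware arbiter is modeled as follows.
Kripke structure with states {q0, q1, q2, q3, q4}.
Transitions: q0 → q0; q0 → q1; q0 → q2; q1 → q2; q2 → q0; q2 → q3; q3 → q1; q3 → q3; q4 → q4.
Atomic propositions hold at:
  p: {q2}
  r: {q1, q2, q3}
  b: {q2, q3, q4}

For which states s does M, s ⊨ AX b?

{q1, q4}

Sat(AX b) = {s : every successor in {q2, q3, q4}} = {q1, q4}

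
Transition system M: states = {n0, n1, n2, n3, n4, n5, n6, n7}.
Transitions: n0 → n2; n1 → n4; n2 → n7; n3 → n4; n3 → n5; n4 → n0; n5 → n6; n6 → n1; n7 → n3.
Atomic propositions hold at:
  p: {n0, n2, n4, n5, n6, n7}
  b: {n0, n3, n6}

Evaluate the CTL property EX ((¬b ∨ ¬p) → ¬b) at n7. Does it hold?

Sat(¬b) = {n1, n2, n4, n5, n7}
Sat(¬p) = {n1, n3}
Sat(¬b ∨ ¬p) = {n1, n2, n3, n4, n5, n7}
Sat((¬b ∨ ¬p) → ¬b) = {n0, n1, n2, n4, n5, n6, n7}
Sat(EX ((¬b ∨ ¬p) → ¬b)) = {s : some successor in {n0, n1, n2, n4, n5, n6, n7}} = {n0, n1, n2, n3, n4, n5, n6}
n7 ∉ Sat(EX ((¬b ∨ ¬p) → ¬b)) = {n0, n1, n2, n3, n4, n5, n6}, so the formula does not hold at n7.

No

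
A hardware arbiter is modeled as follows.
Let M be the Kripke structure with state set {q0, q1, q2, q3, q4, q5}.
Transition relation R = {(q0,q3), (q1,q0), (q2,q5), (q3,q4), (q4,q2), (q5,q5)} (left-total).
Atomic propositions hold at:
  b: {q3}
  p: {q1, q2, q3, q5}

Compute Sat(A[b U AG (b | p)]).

Sat(b | p) = {q1, q2, q3, q5}
AG (b | p): greatest fixpoint, start Z0 = {q1, q2, q3, q5}, keep only states in Sat with every successor in Z. Z1 = {q2, q5}; fixed.
Sat(AG (b | p)) = {q2, q5}
A[b U AG (b | p)]: least fixpoint, start Z0 = Sat(AG (b | p)) = {q2, q5}, add states in Sat(b) with every successor in Z. Already a fixed point.
Sat(A[b U AG (b | p)]) = {q2, q5}

{q2, q5}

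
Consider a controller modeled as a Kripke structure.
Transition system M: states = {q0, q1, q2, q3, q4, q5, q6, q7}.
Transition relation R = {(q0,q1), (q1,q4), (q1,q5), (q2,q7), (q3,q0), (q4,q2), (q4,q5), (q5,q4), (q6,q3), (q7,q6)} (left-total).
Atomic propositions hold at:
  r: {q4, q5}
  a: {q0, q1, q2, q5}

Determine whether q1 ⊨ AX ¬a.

Sat(¬a) = {q3, q4, q6, q7}
Sat(AX ¬a) = {s : every successor in {q3, q4, q6, q7}} = {q2, q5, q6, q7}
q1 ∉ Sat(AX ¬a) = {q2, q5, q6, q7}, so the formula does not hold at q1.

No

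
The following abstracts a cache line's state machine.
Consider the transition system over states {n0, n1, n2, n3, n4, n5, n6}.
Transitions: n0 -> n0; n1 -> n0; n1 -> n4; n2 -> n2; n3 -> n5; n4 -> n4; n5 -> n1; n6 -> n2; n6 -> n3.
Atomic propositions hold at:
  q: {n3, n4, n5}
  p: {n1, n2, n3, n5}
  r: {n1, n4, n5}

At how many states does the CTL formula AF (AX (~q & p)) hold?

4

Sat(~q) = {n0, n1, n2, n6}
Sat(~q & p) = {n1, n2}
Sat(AX (~q & p)) = {s : every successor in {n1, n2}} = {n2, n5}
AF (AX (~q & p)): least fixpoint, start Z0 = {n2, n5}, add states with every successor in Z. Z1 = {n2, n3, n5}; Z2 = {n2, n3, n5, n6}; fixed.
Sat(AF (AX (~q & p))) = {n2, n3, n5, n6}
|Sat(AF (AX (~q & p)))| = |{n2, n3, n5, n6}| = 4.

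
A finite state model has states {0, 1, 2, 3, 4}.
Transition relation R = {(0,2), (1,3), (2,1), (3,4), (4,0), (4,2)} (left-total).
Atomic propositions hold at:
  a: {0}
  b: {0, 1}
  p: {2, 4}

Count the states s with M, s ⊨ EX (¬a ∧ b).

1

Sat(¬a) = {1, 2, 3, 4}
Sat(¬a ∧ b) = {1}
Sat(EX (¬a ∧ b)) = {s : some successor in {1}} = {2}
|Sat(EX (¬a ∧ b))| = |{2}| = 1.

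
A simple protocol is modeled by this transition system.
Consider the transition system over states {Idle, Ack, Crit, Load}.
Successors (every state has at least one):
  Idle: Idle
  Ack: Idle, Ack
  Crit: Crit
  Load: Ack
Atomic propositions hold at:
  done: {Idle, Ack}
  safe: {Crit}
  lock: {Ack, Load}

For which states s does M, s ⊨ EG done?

EG done: greatest fixpoint, start Z0 = {Idle, Ack}, keep only states in Sat with some successor in Z. Already a fixed point.
Sat(EG done) = {Idle, Ack}

{Idle, Ack}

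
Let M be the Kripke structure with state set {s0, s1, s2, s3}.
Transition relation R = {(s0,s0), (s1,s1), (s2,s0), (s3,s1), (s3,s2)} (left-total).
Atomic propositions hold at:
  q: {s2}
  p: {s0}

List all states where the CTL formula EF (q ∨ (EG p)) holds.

{s0, s2, s3}

EG p: greatest fixpoint, start Z0 = {s0}, keep only states in Sat with some successor in Z. Already a fixed point.
Sat(EG p) = {s0}
Sat(q ∨ (EG p)) = {s0, s2}
EF (q ∨ (EG p)): least fixpoint, start Z0 = {s0, s2}, add states with some successor in Z. Z1 = {s0, s2, s3}; fixed.
Sat(EF (q ∨ (EG p))) = {s0, s2, s3}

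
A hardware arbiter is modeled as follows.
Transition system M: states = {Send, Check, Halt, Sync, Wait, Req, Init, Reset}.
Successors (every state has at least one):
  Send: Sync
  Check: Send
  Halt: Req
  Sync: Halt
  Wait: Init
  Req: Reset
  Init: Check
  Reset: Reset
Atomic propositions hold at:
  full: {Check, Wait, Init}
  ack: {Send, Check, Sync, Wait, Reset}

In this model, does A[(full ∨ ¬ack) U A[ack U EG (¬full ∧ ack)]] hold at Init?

No

Sat(¬ack) = {Halt, Req, Init}
Sat(full ∨ ¬ack) = {Check, Halt, Wait, Req, Init}
Sat(¬full) = {Send, Halt, Sync, Req, Reset}
Sat(¬full ∧ ack) = {Send, Sync, Reset}
EG (¬full ∧ ack): greatest fixpoint, start Z0 = {Send, Sync, Reset}, keep only states in Sat with some successor in Z. Z1 = {Send, Reset}; Z2 = {Reset}; fixed.
Sat(EG (¬full ∧ ack)) = {Reset}
A[ack U EG (¬full ∧ ack)]: least fixpoint, start Z0 = Sat(EG (¬full ∧ ack)) = {Reset}, add states in Sat(ack) with every successor in Z. Already a fixed point.
Sat(A[ack U EG (¬full ∧ ack)]) = {Reset}
A[(full ∨ ¬ack) U A[ack U EG (¬full ∧ ack)]]: least fixpoint, start Z0 = Sat(A[ack U EG (¬full ∧ ack)]) = {Reset}, add states in Sat(full ∨ ¬ack) with every successor in Z. Z1 = {Req, Reset}; Z2 = {Halt, Req, Reset}; fixed.
Sat(A[(full ∨ ¬ack) U A[ack U EG (¬full ∧ ack)]]) = {Halt, Req, Reset}
Init ∉ Sat(A[(full ∨ ¬ack) U A[ack U EG (¬full ∧ ack)]]) = {Halt, Req, Reset}, so the formula does not hold at Init.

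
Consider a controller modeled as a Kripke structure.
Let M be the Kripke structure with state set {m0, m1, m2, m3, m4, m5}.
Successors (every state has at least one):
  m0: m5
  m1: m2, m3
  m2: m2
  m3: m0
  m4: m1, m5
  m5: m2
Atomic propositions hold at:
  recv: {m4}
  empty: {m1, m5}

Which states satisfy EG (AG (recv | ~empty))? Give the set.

{m2}

Sat(~empty) = {m0, m2, m3, m4}
Sat(recv | ~empty) = {m0, m2, m3, m4}
AG (recv | ~empty): greatest fixpoint, start Z0 = {m0, m2, m3, m4}, keep only states in Sat with every successor in Z. Z1 = {m2, m3}; Z2 = {m2}; fixed.
Sat(AG (recv | ~empty)) = {m2}
EG (AG (recv | ~empty)): greatest fixpoint, start Z0 = {m2}, keep only states in Sat with some successor in Z. Already a fixed point.
Sat(EG (AG (recv | ~empty))) = {m2}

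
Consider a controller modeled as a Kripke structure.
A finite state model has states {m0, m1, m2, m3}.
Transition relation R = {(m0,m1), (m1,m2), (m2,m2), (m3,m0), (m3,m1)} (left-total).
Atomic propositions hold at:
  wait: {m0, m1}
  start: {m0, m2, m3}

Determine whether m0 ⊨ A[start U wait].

Yes

A[start U wait]: least fixpoint, start Z0 = Sat(wait) = {m0, m1}, add states in Sat(start) with every successor in Z. Z1 = {m0, m1, m3}; fixed.
Sat(A[start U wait]) = {m0, m1, m3}
m0 ∈ Sat(A[start U wait]) = {m0, m1, m3}, so the formula holds at m0.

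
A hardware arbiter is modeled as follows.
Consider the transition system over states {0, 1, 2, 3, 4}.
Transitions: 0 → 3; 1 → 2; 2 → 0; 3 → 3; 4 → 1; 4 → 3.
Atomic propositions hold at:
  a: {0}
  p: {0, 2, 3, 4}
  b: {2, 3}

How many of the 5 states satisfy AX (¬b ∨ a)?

1

Sat(¬b) = {0, 1, 4}
Sat(¬b ∨ a) = {0, 1, 4}
Sat(AX (¬b ∨ a)) = {s : every successor in {0, 1, 4}} = {2}
|Sat(AX (¬b ∨ a))| = |{2}| = 1.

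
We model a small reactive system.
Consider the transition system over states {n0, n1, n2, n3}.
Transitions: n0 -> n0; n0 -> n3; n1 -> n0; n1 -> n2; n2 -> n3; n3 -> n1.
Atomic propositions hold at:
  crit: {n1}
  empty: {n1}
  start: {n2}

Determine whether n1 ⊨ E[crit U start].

Yes

E[crit U start]: least fixpoint, start Z0 = Sat(start) = {n2}, add states in Sat(crit) with some successor in Z. Z1 = {n1, n2}; fixed.
Sat(E[crit U start]) = {n1, n2}
n1 ∈ Sat(E[crit U start]) = {n1, n2}, so the formula holds at n1.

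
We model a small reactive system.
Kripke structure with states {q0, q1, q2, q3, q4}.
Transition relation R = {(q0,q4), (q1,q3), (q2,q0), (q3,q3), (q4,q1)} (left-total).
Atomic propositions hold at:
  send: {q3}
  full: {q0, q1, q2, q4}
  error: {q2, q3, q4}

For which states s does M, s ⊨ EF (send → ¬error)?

Sat(¬error) = {q0, q1}
Sat(send → ¬error) = {q0, q1, q2, q4}
EF (send → ¬error): least fixpoint, start Z0 = {q0, q1, q2, q4}, add states with some successor in Z. Already a fixed point.
Sat(EF (send → ¬error)) = {q0, q1, q2, q4}

{q0, q1, q2, q4}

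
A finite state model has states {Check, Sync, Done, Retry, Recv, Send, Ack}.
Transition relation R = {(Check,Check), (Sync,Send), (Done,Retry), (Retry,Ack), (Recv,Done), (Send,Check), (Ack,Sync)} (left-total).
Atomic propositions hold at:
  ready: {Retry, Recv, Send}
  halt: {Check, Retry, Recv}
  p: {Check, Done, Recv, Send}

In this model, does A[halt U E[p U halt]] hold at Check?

Yes

E[p U halt]: least fixpoint, start Z0 = Sat(halt) = {Check, Retry, Recv}, add states in Sat(p) with some successor in Z. Z1 = {Check, Done, Retry, Recv, Send}; fixed.
Sat(E[p U halt]) = {Check, Done, Retry, Recv, Send}
A[halt U E[p U halt]]: least fixpoint, start Z0 = Sat(E[p U halt]) = {Check, Done, Retry, Recv, Send}, add states in Sat(halt) with every successor in Z. Already a fixed point.
Sat(A[halt U E[p U halt]]) = {Check, Done, Retry, Recv, Send}
Check ∈ Sat(A[halt U E[p U halt]]) = {Check, Done, Retry, Recv, Send}, so the formula holds at Check.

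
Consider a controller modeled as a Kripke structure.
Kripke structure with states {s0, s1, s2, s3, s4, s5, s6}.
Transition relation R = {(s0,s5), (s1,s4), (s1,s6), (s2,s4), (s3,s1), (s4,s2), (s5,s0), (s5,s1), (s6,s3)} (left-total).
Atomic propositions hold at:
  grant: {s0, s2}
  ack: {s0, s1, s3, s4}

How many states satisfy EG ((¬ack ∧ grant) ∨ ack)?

Sat(¬ack) = {s2, s5, s6}
Sat(¬ack ∧ grant) = {s2}
Sat((¬ack ∧ grant) ∨ ack) = {s0, s1, s2, s3, s4}
EG ((¬ack ∧ grant) ∨ ack): greatest fixpoint, start Z0 = {s0, s1, s2, s3, s4}, keep only states in Sat with some successor in Z. Z1 = {s1, s2, s3, s4}; fixed.
Sat(EG ((¬ack ∧ grant) ∨ ack)) = {s1, s2, s3, s4}
|Sat(EG ((¬ack ∧ grant) ∨ ack))| = |{s1, s2, s3, s4}| = 4.

4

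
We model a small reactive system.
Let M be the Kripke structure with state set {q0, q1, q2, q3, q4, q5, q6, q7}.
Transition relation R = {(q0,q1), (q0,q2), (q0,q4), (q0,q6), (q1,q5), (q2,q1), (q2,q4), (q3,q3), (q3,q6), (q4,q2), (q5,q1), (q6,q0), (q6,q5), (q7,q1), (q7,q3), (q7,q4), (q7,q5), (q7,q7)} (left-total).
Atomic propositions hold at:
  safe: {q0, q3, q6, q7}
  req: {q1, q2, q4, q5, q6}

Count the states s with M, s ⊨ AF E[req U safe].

4

E[req U safe]: least fixpoint, start Z0 = Sat(safe) = {q0, q3, q6, q7}, add states in Sat(req) with some successor in Z. Already a fixed point.
Sat(E[req U safe]) = {q0, q3, q6, q7}
AF E[req U safe]: least fixpoint, start Z0 = {q0, q3, q6, q7}, add states with every successor in Z. Already a fixed point.
Sat(AF E[req U safe]) = {q0, q3, q6, q7}
|Sat(AF E[req U safe])| = |{q0, q3, q6, q7}| = 4.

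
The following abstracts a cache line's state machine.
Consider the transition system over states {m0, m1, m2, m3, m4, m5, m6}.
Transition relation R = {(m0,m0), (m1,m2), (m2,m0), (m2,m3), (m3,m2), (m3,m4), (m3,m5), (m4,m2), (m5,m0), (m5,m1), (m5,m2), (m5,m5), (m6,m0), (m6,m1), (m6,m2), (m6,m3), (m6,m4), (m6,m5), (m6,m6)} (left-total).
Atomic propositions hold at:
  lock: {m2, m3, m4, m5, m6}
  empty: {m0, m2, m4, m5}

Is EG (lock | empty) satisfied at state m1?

No

Sat(lock | empty) = {m0, m2, m3, m4, m5, m6}
EG (lock | empty): greatest fixpoint, start Z0 = {m0, m2, m3, m4, m5, m6}, keep only states in Sat with some successor in Z. Already a fixed point.
Sat(EG (lock | empty)) = {m0, m2, m3, m4, m5, m6}
m1 ∉ Sat(EG (lock | empty)) = {m0, m2, m3, m4, m5, m6}, so the formula does not hold at m1.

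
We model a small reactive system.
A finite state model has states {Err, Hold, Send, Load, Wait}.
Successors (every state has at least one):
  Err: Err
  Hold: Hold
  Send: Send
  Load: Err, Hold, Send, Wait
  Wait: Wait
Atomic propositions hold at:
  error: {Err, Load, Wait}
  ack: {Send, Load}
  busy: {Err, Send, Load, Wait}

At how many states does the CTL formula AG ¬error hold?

2

Sat(¬error) = {Hold, Send}
AG ¬error: greatest fixpoint, start Z0 = {Hold, Send}, keep only states in Sat with every successor in Z. Already a fixed point.
Sat(AG ¬error) = {Hold, Send}
|Sat(AG ¬error)| = |{Hold, Send}| = 2.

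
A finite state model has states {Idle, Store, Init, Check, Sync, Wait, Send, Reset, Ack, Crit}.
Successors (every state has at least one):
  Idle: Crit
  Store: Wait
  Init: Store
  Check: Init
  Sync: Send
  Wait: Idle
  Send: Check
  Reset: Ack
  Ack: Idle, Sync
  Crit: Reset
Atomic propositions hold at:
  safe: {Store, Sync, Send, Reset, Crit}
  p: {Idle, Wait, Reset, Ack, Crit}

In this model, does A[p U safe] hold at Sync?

Yes

A[p U safe]: least fixpoint, start Z0 = Sat(safe) = {Store, Sync, Send, Reset, Crit}, add states in Sat(p) with every successor in Z. Z1 = {Idle, Store, Sync, Send, Reset, Crit}; Z2 = {Idle, Store, Sync, Wait, Send, Reset, Ack, Crit}; fixed.
Sat(A[p U safe]) = {Idle, Store, Sync, Wait, Send, Reset, Ack, Crit}
Sync ∈ Sat(A[p U safe]) = {Idle, Store, Sync, Wait, Send, Reset, Ack, Crit}, so the formula holds at Sync.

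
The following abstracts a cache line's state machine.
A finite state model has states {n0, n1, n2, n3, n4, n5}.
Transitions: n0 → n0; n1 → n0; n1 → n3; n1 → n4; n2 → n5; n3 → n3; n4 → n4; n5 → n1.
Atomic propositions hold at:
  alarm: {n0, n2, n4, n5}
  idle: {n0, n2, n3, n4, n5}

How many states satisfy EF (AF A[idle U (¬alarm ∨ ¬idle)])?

4

Sat(¬alarm) = {n1, n3}
Sat(¬idle) = {n1}
Sat(¬alarm ∨ ¬idle) = {n1, n3}
A[idle U (¬alarm ∨ ¬idle)]: least fixpoint, start Z0 = Sat((¬alarm ∨ ¬idle)) = {n1, n3}, add states in Sat(idle) with every successor in Z. Z1 = {n1, n3, n5}; Z2 = {n1, n2, n3, n5}; fixed.
Sat(A[idle U (¬alarm ∨ ¬idle)]) = {n1, n2, n3, n5}
AF A[idle U (¬alarm ∨ ¬idle)]: least fixpoint, start Z0 = {n1, n2, n3, n5}, add states with every successor in Z. Already a fixed point.
Sat(AF A[idle U (¬alarm ∨ ¬idle)]) = {n1, n2, n3, n5}
EF (AF A[idle U (¬alarm ∨ ¬idle)]): least fixpoint, start Z0 = {n1, n2, n3, n5}, add states with some successor in Z. Already a fixed point.
Sat(EF (AF A[idle U (¬alarm ∨ ¬idle)])) = {n1, n2, n3, n5}
|Sat(EF (AF A[idle U (¬alarm ∨ ¬idle)]))| = |{n1, n2, n3, n5}| = 4.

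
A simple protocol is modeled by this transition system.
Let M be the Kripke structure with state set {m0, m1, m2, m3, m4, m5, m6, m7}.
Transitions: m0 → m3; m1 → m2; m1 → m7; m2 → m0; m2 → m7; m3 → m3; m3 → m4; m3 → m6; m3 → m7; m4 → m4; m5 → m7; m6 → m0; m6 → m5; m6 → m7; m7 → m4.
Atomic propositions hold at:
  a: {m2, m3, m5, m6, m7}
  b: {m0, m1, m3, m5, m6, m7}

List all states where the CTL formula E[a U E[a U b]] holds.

E[a U b]: least fixpoint, start Z0 = Sat(b) = {m0, m1, m3, m5, m6, m7}, add states in Sat(a) with some successor in Z. Z1 = {m0, m1, m2, m3, m5, m6, m7}; fixed.
Sat(E[a U b]) = {m0, m1, m2, m3, m5, m6, m7}
E[a U E[a U b]]: least fixpoint, start Z0 = Sat(E[a U b]) = {m0, m1, m2, m3, m5, m6, m7}, add states in Sat(a) with some successor in Z. Already a fixed point.
Sat(E[a U E[a U b]]) = {m0, m1, m2, m3, m5, m6, m7}

{m0, m1, m2, m3, m5, m6, m7}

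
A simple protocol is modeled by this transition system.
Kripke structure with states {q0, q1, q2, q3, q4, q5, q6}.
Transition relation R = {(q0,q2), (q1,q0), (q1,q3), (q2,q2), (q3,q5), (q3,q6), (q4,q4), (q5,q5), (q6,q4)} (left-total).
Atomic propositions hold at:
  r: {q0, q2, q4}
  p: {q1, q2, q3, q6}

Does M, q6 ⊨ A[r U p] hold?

A[r U p]: least fixpoint, start Z0 = Sat(p) = {q1, q2, q3, q6}, add states in Sat(r) with every successor in Z. Z1 = {q0, q1, q2, q3, q6}; fixed.
Sat(A[r U p]) = {q0, q1, q2, q3, q6}
q6 ∈ Sat(A[r U p]) = {q0, q1, q2, q3, q6}, so the formula holds at q6.

Yes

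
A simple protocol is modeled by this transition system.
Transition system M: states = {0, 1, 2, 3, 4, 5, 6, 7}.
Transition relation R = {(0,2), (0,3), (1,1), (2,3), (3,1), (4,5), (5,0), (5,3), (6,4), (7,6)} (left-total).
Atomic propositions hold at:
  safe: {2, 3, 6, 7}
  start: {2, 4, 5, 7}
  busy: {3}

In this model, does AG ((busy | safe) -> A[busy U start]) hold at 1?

Yes

Sat(busy | safe) = {2, 3, 6, 7}
A[busy U start]: least fixpoint, start Z0 = Sat(start) = {2, 4, 5, 7}, add states in Sat(busy) with every successor in Z. Already a fixed point.
Sat(A[busy U start]) = {2, 4, 5, 7}
Sat((busy | safe) -> A[busy U start]) = {0, 1, 2, 4, 5, 7}
AG ((busy | safe) -> A[busy U start]): greatest fixpoint, start Z0 = {0, 1, 2, 4, 5, 7}, keep only states in Sat with every successor in Z. Z1 = {1, 4}; Z2 = {1}; fixed.
Sat(AG ((busy | safe) -> A[busy U start])) = {1}
1 ∈ Sat(AG ((busy | safe) -> A[busy U start])) = {1}, so the formula holds at 1.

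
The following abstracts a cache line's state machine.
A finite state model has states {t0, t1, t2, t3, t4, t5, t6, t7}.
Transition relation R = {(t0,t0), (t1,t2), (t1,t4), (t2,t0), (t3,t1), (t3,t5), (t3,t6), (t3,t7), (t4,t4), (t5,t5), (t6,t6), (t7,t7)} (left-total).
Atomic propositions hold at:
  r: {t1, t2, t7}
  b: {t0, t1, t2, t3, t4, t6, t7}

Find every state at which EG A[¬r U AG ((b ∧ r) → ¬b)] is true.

Sat(¬r) = {t0, t3, t4, t5, t6}
Sat(b ∧ r) = {t1, t2, t7}
Sat(¬b) = {t5}
Sat((b ∧ r) → ¬b) = {t0, t3, t4, t5, t6}
AG ((b ∧ r) → ¬b): greatest fixpoint, start Z0 = {t0, t3, t4, t5, t6}, keep only states in Sat with every successor in Z. Z1 = {t0, t4, t5, t6}; fixed.
Sat(AG ((b ∧ r) → ¬b)) = {t0, t4, t5, t6}
A[¬r U AG ((b ∧ r) → ¬b)]: least fixpoint, start Z0 = Sat(AG ((b ∧ r) → ¬b)) = {t0, t4, t5, t6}, add states in Sat(¬r) with every successor in Z. Already a fixed point.
Sat(A[¬r U AG ((b ∧ r) → ¬b)]) = {t0, t4, t5, t6}
EG A[¬r U AG ((b ∧ r) → ¬b)]: greatest fixpoint, start Z0 = {t0, t4, t5, t6}, keep only states in Sat with some successor in Z. Already a fixed point.
Sat(EG A[¬r U AG ((b ∧ r) → ¬b)]) = {t0, t4, t5, t6}

{t0, t4, t5, t6}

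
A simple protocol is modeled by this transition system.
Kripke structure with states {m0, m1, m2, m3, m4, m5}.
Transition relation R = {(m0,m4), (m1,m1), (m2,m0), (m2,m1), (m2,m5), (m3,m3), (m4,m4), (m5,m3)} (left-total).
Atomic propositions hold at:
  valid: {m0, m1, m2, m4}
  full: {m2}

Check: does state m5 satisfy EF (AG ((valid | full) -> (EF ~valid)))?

Sat(valid | full) = {m0, m1, m2, m4}
Sat(~valid) = {m3, m5}
EF ~valid: least fixpoint, start Z0 = {m3, m5}, add states with some successor in Z. Z1 = {m2, m3, m5}; fixed.
Sat(EF ~valid) = {m2, m3, m5}
Sat((valid | full) -> (EF ~valid)) = {m2, m3, m5}
AG ((valid | full) -> (EF ~valid)): greatest fixpoint, start Z0 = {m2, m3, m5}, keep only states in Sat with every successor in Z. Z1 = {m3, m5}; fixed.
Sat(AG ((valid | full) -> (EF ~valid))) = {m3, m5}
EF (AG ((valid | full) -> (EF ~valid))): least fixpoint, start Z0 = {m3, m5}, add states with some successor in Z. Z1 = {m2, m3, m5}; fixed.
Sat(EF (AG ((valid | full) -> (EF ~valid)))) = {m2, m3, m5}
m5 ∈ Sat(EF (AG ((valid | full) -> (EF ~valid)))) = {m2, m3, m5}, so the formula holds at m5.

Yes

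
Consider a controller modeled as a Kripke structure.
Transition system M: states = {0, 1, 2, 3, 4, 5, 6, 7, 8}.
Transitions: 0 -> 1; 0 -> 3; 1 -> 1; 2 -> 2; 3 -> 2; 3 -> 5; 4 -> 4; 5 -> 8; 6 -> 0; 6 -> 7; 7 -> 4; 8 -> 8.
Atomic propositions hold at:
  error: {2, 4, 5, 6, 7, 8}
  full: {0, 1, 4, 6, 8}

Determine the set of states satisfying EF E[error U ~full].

Sat(~full) = {2, 3, 5, 7}
E[error U ~full]: least fixpoint, start Z0 = Sat(~full) = {2, 3, 5, 7}, add states in Sat(error) with some successor in Z. Z1 = {2, 3, 5, 6, 7}; fixed.
Sat(E[error U ~full]) = {2, 3, 5, 6, 7}
EF E[error U ~full]: least fixpoint, start Z0 = {2, 3, 5, 6, 7}, add states with some successor in Z. Z1 = {0, 2, 3, 5, 6, 7}; fixed.
Sat(EF E[error U ~full]) = {0, 2, 3, 5, 6, 7}

{0, 2, 3, 5, 6, 7}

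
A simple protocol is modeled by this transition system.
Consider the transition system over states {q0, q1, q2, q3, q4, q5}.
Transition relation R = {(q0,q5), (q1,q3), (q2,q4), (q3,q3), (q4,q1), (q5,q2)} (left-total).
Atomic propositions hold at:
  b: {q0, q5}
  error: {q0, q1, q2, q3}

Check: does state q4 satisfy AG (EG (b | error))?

Sat(b | error) = {q0, q1, q2, q3, q5}
EG (b | error): greatest fixpoint, start Z0 = {q0, q1, q2, q3, q5}, keep only states in Sat with some successor in Z. Z1 = {q0, q1, q3, q5}; Z2 = {q0, q1, q3}; Z3 = {q1, q3}; fixed.
Sat(EG (b | error)) = {q1, q3}
AG (EG (b | error)): greatest fixpoint, start Z0 = {q1, q3}, keep only states in Sat with every successor in Z. Already a fixed point.
Sat(AG (EG (b | error))) = {q1, q3}
q4 ∉ Sat(AG (EG (b | error))) = {q1, q3}, so the formula does not hold at q4.

No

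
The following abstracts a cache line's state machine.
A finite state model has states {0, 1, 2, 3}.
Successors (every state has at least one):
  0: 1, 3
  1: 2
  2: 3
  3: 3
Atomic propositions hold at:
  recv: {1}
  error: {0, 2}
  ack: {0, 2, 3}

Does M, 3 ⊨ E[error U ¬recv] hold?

Sat(¬recv) = {0, 2, 3}
E[error U ¬recv]: least fixpoint, start Z0 = Sat(¬recv) = {0, 2, 3}, add states in Sat(error) with some successor in Z. Already a fixed point.
Sat(E[error U ¬recv]) = {0, 2, 3}
3 ∈ Sat(E[error U ¬recv]) = {0, 2, 3}, so the formula holds at 3.

Yes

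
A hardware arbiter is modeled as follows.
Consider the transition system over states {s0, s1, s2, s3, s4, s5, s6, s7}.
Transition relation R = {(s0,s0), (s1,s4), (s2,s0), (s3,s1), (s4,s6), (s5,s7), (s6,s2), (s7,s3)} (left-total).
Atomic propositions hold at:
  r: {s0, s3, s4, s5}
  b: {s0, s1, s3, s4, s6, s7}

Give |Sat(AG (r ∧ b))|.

Sat(r ∧ b) = {s0, s3, s4}
AG (r ∧ b): greatest fixpoint, start Z0 = {s0, s3, s4}, keep only states in Sat with every successor in Z. Z1 = {s0}; fixed.
Sat(AG (r ∧ b)) = {s0}
|Sat(AG (r ∧ b))| = |{s0}| = 1.

1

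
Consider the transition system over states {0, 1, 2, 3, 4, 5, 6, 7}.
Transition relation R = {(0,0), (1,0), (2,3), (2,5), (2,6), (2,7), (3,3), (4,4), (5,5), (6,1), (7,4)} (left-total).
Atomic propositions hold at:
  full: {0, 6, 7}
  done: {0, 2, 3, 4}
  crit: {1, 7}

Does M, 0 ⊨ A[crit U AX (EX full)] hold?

Sat(EX full) = {s : some successor in {0, 6, 7}} = {0, 1, 2}
Sat(AX (EX full)) = {s : every successor in {0, 1, 2}} = {0, 1, 6}
A[crit U AX (EX full)]: least fixpoint, start Z0 = Sat(AX (EX full)) = {0, 1, 6}, add states in Sat(crit) with every successor in Z. Already a fixed point.
Sat(A[crit U AX (EX full)]) = {0, 1, 6}
0 ∈ Sat(A[crit U AX (EX full)]) = {0, 1, 6}, so the formula holds at 0.

Yes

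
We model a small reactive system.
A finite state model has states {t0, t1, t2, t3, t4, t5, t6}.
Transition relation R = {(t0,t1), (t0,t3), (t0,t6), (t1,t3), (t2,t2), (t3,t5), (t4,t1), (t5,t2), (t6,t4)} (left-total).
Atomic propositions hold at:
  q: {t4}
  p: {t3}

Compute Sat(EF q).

EF q: least fixpoint, start Z0 = {t4}, add states with some successor in Z. Z1 = {t4, t6}; Z2 = {t0, t4, t6}; fixed.
Sat(EF q) = {t0, t4, t6}

{t0, t4, t6}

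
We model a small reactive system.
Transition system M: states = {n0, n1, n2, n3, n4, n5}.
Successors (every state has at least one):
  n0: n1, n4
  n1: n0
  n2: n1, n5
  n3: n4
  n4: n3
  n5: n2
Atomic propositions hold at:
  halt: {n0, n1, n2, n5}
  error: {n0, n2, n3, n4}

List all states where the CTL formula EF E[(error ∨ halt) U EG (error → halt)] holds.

{n0, n1, n2, n5}

Sat(error ∨ halt) = {n0, n1, n2, n3, n4, n5}
Sat(error → halt) = {n0, n1, n2, n5}
EG (error → halt): greatest fixpoint, start Z0 = {n0, n1, n2, n5}, keep only states in Sat with some successor in Z. Already a fixed point.
Sat(EG (error → halt)) = {n0, n1, n2, n5}
E[(error ∨ halt) U EG (error → halt)]: least fixpoint, start Z0 = Sat(EG (error → halt)) = {n0, n1, n2, n5}, add states in Sat(error ∨ halt) with some successor in Z. Already a fixed point.
Sat(E[(error ∨ halt) U EG (error → halt)]) = {n0, n1, n2, n5}
EF E[(error ∨ halt) U EG (error → halt)]: least fixpoint, start Z0 = {n0, n1, n2, n5}, add states with some successor in Z. Already a fixed point.
Sat(EF E[(error ∨ halt) U EG (error → halt)]) = {n0, n1, n2, n5}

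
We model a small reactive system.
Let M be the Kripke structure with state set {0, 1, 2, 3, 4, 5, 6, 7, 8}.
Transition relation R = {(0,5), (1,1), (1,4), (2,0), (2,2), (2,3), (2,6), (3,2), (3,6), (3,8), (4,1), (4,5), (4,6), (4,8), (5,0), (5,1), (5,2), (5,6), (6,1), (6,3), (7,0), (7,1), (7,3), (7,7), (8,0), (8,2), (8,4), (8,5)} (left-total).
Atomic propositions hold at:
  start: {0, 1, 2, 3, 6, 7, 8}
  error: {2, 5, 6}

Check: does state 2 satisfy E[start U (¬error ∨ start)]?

Yes

Sat(¬error) = {0, 1, 3, 4, 7, 8}
Sat(¬error ∨ start) = {0, 1, 2, 3, 4, 6, 7, 8}
E[start U (¬error ∨ start)]: least fixpoint, start Z0 = Sat((¬error ∨ start)) = {0, 1, 2, 3, 4, 6, 7, 8}, add states in Sat(start) with some successor in Z. Already a fixed point.
Sat(E[start U (¬error ∨ start)]) = {0, 1, 2, 3, 4, 6, 7, 8}
2 ∈ Sat(E[start U (¬error ∨ start)]) = {0, 1, 2, 3, 4, 6, 7, 8}, so the formula holds at 2.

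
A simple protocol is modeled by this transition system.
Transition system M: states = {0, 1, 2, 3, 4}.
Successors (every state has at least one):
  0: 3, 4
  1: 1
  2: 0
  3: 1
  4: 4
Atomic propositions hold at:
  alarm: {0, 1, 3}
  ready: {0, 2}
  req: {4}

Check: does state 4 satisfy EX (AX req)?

Sat(AX req) = {s : every successor in {4}} = {4}
Sat(EX (AX req)) = {s : some successor in {4}} = {0, 4}
4 ∈ Sat(EX (AX req)) = {0, 4}, so the formula holds at 4.

Yes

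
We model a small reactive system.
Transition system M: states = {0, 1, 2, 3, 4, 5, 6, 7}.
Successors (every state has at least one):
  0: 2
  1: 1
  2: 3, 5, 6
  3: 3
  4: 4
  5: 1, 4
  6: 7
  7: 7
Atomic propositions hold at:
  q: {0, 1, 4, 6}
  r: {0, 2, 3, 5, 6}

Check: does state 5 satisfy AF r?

Yes

AF r: least fixpoint, start Z0 = {0, 2, 3, 5, 6}, add states with every successor in Z. Already a fixed point.
Sat(AF r) = {0, 2, 3, 5, 6}
5 ∈ Sat(AF r) = {0, 2, 3, 5, 6}, so the formula holds at 5.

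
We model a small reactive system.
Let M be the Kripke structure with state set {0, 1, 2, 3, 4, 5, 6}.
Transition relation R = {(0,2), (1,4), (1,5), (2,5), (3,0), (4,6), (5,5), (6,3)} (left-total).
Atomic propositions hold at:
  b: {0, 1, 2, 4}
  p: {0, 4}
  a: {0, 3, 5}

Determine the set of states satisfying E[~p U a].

Sat(~p) = {1, 2, 3, 5, 6}
E[~p U a]: least fixpoint, start Z0 = Sat(a) = {0, 3, 5}, add states in Sat(~p) with some successor in Z. Z1 = {0, 1, 2, 3, 5, 6}; fixed.
Sat(E[~p U a]) = {0, 1, 2, 3, 5, 6}

{0, 1, 2, 3, 5, 6}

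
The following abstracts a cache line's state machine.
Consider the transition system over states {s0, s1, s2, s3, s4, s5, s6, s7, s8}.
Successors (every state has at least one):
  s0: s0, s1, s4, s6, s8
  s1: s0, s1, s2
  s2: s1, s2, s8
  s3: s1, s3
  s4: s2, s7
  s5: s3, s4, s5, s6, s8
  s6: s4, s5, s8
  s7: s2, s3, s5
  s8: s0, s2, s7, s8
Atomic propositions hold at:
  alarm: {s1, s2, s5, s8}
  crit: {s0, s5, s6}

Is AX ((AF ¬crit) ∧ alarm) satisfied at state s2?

Yes

Sat(¬crit) = {s1, s2, s3, s4, s7, s8}
AF ¬crit: least fixpoint, start Z0 = {s1, s2, s3, s4, s7, s8}, add states with every successor in Z. Already a fixed point.
Sat(AF ¬crit) = {s1, s2, s3, s4, s7, s8}
Sat((AF ¬crit) ∧ alarm) = {s1, s2, s8}
Sat(AX ((AF ¬crit) ∧ alarm)) = {s : every successor in {s1, s2, s8}} = {s2}
s2 ∈ Sat(AX ((AF ¬crit) ∧ alarm)) = {s2}, so the formula holds at s2.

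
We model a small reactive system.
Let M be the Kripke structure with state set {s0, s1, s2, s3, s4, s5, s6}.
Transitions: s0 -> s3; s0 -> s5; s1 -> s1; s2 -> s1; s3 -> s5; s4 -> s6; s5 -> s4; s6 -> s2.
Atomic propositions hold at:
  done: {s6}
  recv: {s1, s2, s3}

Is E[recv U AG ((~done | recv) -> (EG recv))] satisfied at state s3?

No

Sat(~done) = {s0, s1, s2, s3, s4, s5}
Sat(~done | recv) = {s0, s1, s2, s3, s4, s5}
EG recv: greatest fixpoint, start Z0 = {s1, s2, s3}, keep only states in Sat with some successor in Z. Z1 = {s1, s2}; fixed.
Sat(EG recv) = {s1, s2}
Sat((~done | recv) -> (EG recv)) = {s1, s2, s6}
AG ((~done | recv) -> (EG recv)): greatest fixpoint, start Z0 = {s1, s2, s6}, keep only states in Sat with every successor in Z. Already a fixed point.
Sat(AG ((~done | recv) -> (EG recv))) = {s1, s2, s6}
E[recv U AG ((~done | recv) -> (EG recv))]: least fixpoint, start Z0 = Sat(AG ((~done | recv) -> (EG recv))) = {s1, s2, s6}, add states in Sat(recv) with some successor in Z. Already a fixed point.
Sat(E[recv U AG ((~done | recv) -> (EG recv))]) = {s1, s2, s6}
s3 ∉ Sat(E[recv U AG ((~done | recv) -> (EG recv))]) = {s1, s2, s6}, so the formula does not hold at s3.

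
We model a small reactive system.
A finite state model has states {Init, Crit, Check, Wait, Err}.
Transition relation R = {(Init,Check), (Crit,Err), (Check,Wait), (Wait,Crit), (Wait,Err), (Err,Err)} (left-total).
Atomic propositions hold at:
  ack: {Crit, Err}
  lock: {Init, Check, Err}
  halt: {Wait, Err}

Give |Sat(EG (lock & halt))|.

1

Sat(lock & halt) = {Err}
EG (lock & halt): greatest fixpoint, start Z0 = {Err}, keep only states in Sat with some successor in Z. Already a fixed point.
Sat(EG (lock & halt)) = {Err}
|Sat(EG (lock & halt))| = |{Err}| = 1.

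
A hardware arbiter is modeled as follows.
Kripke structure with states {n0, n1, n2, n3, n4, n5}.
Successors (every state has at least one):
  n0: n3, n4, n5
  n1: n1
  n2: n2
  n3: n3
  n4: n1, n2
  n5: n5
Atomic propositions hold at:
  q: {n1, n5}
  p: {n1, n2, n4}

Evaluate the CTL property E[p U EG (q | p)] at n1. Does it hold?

Yes

Sat(q | p) = {n1, n2, n4, n5}
EG (q | p): greatest fixpoint, start Z0 = {n1, n2, n4, n5}, keep only states in Sat with some successor in Z. Already a fixed point.
Sat(EG (q | p)) = {n1, n2, n4, n5}
E[p U EG (q | p)]: least fixpoint, start Z0 = Sat(EG (q | p)) = {n1, n2, n4, n5}, add states in Sat(p) with some successor in Z. Already a fixed point.
Sat(E[p U EG (q | p)]) = {n1, n2, n4, n5}
n1 ∈ Sat(E[p U EG (q | p)]) = {n1, n2, n4, n5}, so the formula holds at n1.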